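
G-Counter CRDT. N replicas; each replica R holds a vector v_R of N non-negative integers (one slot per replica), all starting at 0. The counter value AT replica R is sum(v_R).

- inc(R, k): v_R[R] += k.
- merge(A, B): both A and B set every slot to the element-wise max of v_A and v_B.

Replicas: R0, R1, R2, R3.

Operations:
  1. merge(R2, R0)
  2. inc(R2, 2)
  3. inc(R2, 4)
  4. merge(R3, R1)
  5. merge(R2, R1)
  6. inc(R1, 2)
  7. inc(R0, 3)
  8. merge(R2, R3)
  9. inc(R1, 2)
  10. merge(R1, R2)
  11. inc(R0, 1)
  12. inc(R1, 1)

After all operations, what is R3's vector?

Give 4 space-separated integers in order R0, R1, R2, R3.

Answer: 0 0 6 0

Derivation:
Op 1: merge R2<->R0 -> R2=(0,0,0,0) R0=(0,0,0,0)
Op 2: inc R2 by 2 -> R2=(0,0,2,0) value=2
Op 3: inc R2 by 4 -> R2=(0,0,6,0) value=6
Op 4: merge R3<->R1 -> R3=(0,0,0,0) R1=(0,0,0,0)
Op 5: merge R2<->R1 -> R2=(0,0,6,0) R1=(0,0,6,0)
Op 6: inc R1 by 2 -> R1=(0,2,6,0) value=8
Op 7: inc R0 by 3 -> R0=(3,0,0,0) value=3
Op 8: merge R2<->R3 -> R2=(0,0,6,0) R3=(0,0,6,0)
Op 9: inc R1 by 2 -> R1=(0,4,6,0) value=10
Op 10: merge R1<->R2 -> R1=(0,4,6,0) R2=(0,4,6,0)
Op 11: inc R0 by 1 -> R0=(4,0,0,0) value=4
Op 12: inc R1 by 1 -> R1=(0,5,6,0) value=11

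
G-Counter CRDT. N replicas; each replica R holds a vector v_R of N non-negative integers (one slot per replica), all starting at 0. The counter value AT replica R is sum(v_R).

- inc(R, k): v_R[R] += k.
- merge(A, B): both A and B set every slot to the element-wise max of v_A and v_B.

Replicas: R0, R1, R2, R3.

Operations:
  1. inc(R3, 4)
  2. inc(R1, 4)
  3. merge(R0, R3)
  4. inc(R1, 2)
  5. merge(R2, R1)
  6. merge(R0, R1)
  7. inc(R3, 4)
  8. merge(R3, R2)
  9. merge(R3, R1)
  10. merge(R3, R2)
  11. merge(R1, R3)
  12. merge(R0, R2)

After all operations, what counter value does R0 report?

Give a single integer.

Answer: 14

Derivation:
Op 1: inc R3 by 4 -> R3=(0,0,0,4) value=4
Op 2: inc R1 by 4 -> R1=(0,4,0,0) value=4
Op 3: merge R0<->R3 -> R0=(0,0,0,4) R3=(0,0,0,4)
Op 4: inc R1 by 2 -> R1=(0,6,0,0) value=6
Op 5: merge R2<->R1 -> R2=(0,6,0,0) R1=(0,6,0,0)
Op 6: merge R0<->R1 -> R0=(0,6,0,4) R1=(0,6,0,4)
Op 7: inc R3 by 4 -> R3=(0,0,0,8) value=8
Op 8: merge R3<->R2 -> R3=(0,6,0,8) R2=(0,6,0,8)
Op 9: merge R3<->R1 -> R3=(0,6,0,8) R1=(0,6,0,8)
Op 10: merge R3<->R2 -> R3=(0,6,0,8) R2=(0,6,0,8)
Op 11: merge R1<->R3 -> R1=(0,6,0,8) R3=(0,6,0,8)
Op 12: merge R0<->R2 -> R0=(0,6,0,8) R2=(0,6,0,8)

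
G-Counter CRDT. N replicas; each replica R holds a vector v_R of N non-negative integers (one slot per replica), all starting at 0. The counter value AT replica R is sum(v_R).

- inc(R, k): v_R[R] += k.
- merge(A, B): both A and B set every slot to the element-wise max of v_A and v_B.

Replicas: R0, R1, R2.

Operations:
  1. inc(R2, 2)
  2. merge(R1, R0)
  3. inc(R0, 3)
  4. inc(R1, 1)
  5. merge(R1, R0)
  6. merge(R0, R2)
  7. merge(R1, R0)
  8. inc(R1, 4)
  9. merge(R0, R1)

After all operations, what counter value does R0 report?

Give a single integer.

Answer: 10

Derivation:
Op 1: inc R2 by 2 -> R2=(0,0,2) value=2
Op 2: merge R1<->R0 -> R1=(0,0,0) R0=(0,0,0)
Op 3: inc R0 by 3 -> R0=(3,0,0) value=3
Op 4: inc R1 by 1 -> R1=(0,1,0) value=1
Op 5: merge R1<->R0 -> R1=(3,1,0) R0=(3,1,0)
Op 6: merge R0<->R2 -> R0=(3,1,2) R2=(3,1,2)
Op 7: merge R1<->R0 -> R1=(3,1,2) R0=(3,1,2)
Op 8: inc R1 by 4 -> R1=(3,5,2) value=10
Op 9: merge R0<->R1 -> R0=(3,5,2) R1=(3,5,2)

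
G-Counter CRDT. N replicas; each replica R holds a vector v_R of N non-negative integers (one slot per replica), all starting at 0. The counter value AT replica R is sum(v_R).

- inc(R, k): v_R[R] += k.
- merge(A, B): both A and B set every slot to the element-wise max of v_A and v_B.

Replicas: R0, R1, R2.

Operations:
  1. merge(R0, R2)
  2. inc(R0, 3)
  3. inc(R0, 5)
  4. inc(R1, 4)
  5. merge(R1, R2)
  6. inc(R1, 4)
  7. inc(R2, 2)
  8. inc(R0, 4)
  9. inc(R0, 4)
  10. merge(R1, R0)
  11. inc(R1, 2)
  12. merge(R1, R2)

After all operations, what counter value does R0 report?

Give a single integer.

Answer: 24

Derivation:
Op 1: merge R0<->R2 -> R0=(0,0,0) R2=(0,0,0)
Op 2: inc R0 by 3 -> R0=(3,0,0) value=3
Op 3: inc R0 by 5 -> R0=(8,0,0) value=8
Op 4: inc R1 by 4 -> R1=(0,4,0) value=4
Op 5: merge R1<->R2 -> R1=(0,4,0) R2=(0,4,0)
Op 6: inc R1 by 4 -> R1=(0,8,0) value=8
Op 7: inc R2 by 2 -> R2=(0,4,2) value=6
Op 8: inc R0 by 4 -> R0=(12,0,0) value=12
Op 9: inc R0 by 4 -> R0=(16,0,0) value=16
Op 10: merge R1<->R0 -> R1=(16,8,0) R0=(16,8,0)
Op 11: inc R1 by 2 -> R1=(16,10,0) value=26
Op 12: merge R1<->R2 -> R1=(16,10,2) R2=(16,10,2)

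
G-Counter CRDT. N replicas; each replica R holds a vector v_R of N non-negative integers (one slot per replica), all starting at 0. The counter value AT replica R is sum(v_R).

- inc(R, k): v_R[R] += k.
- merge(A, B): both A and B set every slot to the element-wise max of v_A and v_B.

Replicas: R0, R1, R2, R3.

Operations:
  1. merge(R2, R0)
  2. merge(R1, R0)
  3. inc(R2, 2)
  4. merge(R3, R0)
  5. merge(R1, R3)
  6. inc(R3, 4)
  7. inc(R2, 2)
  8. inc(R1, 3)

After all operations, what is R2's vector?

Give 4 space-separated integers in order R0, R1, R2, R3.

Answer: 0 0 4 0

Derivation:
Op 1: merge R2<->R0 -> R2=(0,0,0,0) R0=(0,0,0,0)
Op 2: merge R1<->R0 -> R1=(0,0,0,0) R0=(0,0,0,0)
Op 3: inc R2 by 2 -> R2=(0,0,2,0) value=2
Op 4: merge R3<->R0 -> R3=(0,0,0,0) R0=(0,0,0,0)
Op 5: merge R1<->R3 -> R1=(0,0,0,0) R3=(0,0,0,0)
Op 6: inc R3 by 4 -> R3=(0,0,0,4) value=4
Op 7: inc R2 by 2 -> R2=(0,0,4,0) value=4
Op 8: inc R1 by 3 -> R1=(0,3,0,0) value=3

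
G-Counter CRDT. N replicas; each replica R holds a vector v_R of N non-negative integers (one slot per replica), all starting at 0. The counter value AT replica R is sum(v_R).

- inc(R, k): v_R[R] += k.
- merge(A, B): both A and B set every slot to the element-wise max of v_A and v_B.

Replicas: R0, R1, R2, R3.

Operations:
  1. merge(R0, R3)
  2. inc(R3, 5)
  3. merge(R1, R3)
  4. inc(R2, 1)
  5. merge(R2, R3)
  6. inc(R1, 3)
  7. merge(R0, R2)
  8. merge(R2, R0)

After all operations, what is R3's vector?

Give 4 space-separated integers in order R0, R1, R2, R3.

Op 1: merge R0<->R3 -> R0=(0,0,0,0) R3=(0,0,0,0)
Op 2: inc R3 by 5 -> R3=(0,0,0,5) value=5
Op 3: merge R1<->R3 -> R1=(0,0,0,5) R3=(0,0,0,5)
Op 4: inc R2 by 1 -> R2=(0,0,1,0) value=1
Op 5: merge R2<->R3 -> R2=(0,0,1,5) R3=(0,0,1,5)
Op 6: inc R1 by 3 -> R1=(0,3,0,5) value=8
Op 7: merge R0<->R2 -> R0=(0,0,1,5) R2=(0,0,1,5)
Op 8: merge R2<->R0 -> R2=(0,0,1,5) R0=(0,0,1,5)

Answer: 0 0 1 5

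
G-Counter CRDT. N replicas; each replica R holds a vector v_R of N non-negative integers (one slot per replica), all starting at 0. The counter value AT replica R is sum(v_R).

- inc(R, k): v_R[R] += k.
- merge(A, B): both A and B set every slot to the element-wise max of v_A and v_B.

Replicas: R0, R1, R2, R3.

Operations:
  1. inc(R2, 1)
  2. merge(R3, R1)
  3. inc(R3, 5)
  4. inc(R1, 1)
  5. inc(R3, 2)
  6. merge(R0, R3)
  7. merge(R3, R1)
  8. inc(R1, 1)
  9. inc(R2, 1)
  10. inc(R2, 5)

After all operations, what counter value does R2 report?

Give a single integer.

Answer: 7

Derivation:
Op 1: inc R2 by 1 -> R2=(0,0,1,0) value=1
Op 2: merge R3<->R1 -> R3=(0,0,0,0) R1=(0,0,0,0)
Op 3: inc R3 by 5 -> R3=(0,0,0,5) value=5
Op 4: inc R1 by 1 -> R1=(0,1,0,0) value=1
Op 5: inc R3 by 2 -> R3=(0,0,0,7) value=7
Op 6: merge R0<->R3 -> R0=(0,0,0,7) R3=(0,0,0,7)
Op 7: merge R3<->R1 -> R3=(0,1,0,7) R1=(0,1,0,7)
Op 8: inc R1 by 1 -> R1=(0,2,0,7) value=9
Op 9: inc R2 by 1 -> R2=(0,0,2,0) value=2
Op 10: inc R2 by 5 -> R2=(0,0,7,0) value=7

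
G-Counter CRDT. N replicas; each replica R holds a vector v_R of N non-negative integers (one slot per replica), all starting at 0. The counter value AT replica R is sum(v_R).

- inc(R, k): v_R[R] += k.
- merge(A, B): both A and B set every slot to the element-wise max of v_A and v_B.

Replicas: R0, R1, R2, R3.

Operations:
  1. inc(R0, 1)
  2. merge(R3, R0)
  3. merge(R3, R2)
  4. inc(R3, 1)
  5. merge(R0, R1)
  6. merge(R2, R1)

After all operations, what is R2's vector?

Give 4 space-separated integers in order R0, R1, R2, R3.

Answer: 1 0 0 0

Derivation:
Op 1: inc R0 by 1 -> R0=(1,0,0,0) value=1
Op 2: merge R3<->R0 -> R3=(1,0,0,0) R0=(1,0,0,0)
Op 3: merge R3<->R2 -> R3=(1,0,0,0) R2=(1,0,0,0)
Op 4: inc R3 by 1 -> R3=(1,0,0,1) value=2
Op 5: merge R0<->R1 -> R0=(1,0,0,0) R1=(1,0,0,0)
Op 6: merge R2<->R1 -> R2=(1,0,0,0) R1=(1,0,0,0)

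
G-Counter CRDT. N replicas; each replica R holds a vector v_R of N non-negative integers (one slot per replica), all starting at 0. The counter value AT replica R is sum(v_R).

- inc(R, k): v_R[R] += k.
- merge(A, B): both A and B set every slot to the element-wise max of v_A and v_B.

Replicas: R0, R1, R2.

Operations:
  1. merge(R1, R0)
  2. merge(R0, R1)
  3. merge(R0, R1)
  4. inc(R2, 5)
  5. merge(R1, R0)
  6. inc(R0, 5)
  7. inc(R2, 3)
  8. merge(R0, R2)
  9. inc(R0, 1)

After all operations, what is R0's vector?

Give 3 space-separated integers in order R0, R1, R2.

Op 1: merge R1<->R0 -> R1=(0,0,0) R0=(0,0,0)
Op 2: merge R0<->R1 -> R0=(0,0,0) R1=(0,0,0)
Op 3: merge R0<->R1 -> R0=(0,0,0) R1=(0,0,0)
Op 4: inc R2 by 5 -> R2=(0,0,5) value=5
Op 5: merge R1<->R0 -> R1=(0,0,0) R0=(0,0,0)
Op 6: inc R0 by 5 -> R0=(5,0,0) value=5
Op 7: inc R2 by 3 -> R2=(0,0,8) value=8
Op 8: merge R0<->R2 -> R0=(5,0,8) R2=(5,0,8)
Op 9: inc R0 by 1 -> R0=(6,0,8) value=14

Answer: 6 0 8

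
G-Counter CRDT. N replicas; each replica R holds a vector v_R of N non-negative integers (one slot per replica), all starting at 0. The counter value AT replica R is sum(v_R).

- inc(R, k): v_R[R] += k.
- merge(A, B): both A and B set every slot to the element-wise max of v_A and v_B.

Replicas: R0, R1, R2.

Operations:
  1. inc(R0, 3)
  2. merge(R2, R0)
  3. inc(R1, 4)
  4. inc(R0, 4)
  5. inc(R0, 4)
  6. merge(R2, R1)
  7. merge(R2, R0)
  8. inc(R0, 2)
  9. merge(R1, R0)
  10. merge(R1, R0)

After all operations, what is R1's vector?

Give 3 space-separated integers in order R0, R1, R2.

Op 1: inc R0 by 3 -> R0=(3,0,0) value=3
Op 2: merge R2<->R0 -> R2=(3,0,0) R0=(3,0,0)
Op 3: inc R1 by 4 -> R1=(0,4,0) value=4
Op 4: inc R0 by 4 -> R0=(7,0,0) value=7
Op 5: inc R0 by 4 -> R0=(11,0,0) value=11
Op 6: merge R2<->R1 -> R2=(3,4,0) R1=(3,4,0)
Op 7: merge R2<->R0 -> R2=(11,4,0) R0=(11,4,0)
Op 8: inc R0 by 2 -> R0=(13,4,0) value=17
Op 9: merge R1<->R0 -> R1=(13,4,0) R0=(13,4,0)
Op 10: merge R1<->R0 -> R1=(13,4,0) R0=(13,4,0)

Answer: 13 4 0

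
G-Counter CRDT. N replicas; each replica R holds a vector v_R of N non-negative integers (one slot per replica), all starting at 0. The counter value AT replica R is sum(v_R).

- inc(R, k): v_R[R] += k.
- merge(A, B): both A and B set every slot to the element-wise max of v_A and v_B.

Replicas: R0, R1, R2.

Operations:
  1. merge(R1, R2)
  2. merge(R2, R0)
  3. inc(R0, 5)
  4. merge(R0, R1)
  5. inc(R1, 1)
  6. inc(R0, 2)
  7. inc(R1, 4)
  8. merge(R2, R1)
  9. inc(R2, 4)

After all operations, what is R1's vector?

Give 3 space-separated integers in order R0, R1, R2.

Answer: 5 5 0

Derivation:
Op 1: merge R1<->R2 -> R1=(0,0,0) R2=(0,0,0)
Op 2: merge R2<->R0 -> R2=(0,0,0) R0=(0,0,0)
Op 3: inc R0 by 5 -> R0=(5,0,0) value=5
Op 4: merge R0<->R1 -> R0=(5,0,0) R1=(5,0,0)
Op 5: inc R1 by 1 -> R1=(5,1,0) value=6
Op 6: inc R0 by 2 -> R0=(7,0,0) value=7
Op 7: inc R1 by 4 -> R1=(5,5,0) value=10
Op 8: merge R2<->R1 -> R2=(5,5,0) R1=(5,5,0)
Op 9: inc R2 by 4 -> R2=(5,5,4) value=14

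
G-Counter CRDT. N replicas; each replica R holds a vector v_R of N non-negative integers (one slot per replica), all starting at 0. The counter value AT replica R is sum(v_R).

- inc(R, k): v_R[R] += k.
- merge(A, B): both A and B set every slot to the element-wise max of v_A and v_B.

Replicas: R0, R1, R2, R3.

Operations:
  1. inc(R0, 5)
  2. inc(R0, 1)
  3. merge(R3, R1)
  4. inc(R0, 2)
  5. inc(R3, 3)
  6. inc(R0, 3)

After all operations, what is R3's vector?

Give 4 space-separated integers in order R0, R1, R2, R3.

Answer: 0 0 0 3

Derivation:
Op 1: inc R0 by 5 -> R0=(5,0,0,0) value=5
Op 2: inc R0 by 1 -> R0=(6,0,0,0) value=6
Op 3: merge R3<->R1 -> R3=(0,0,0,0) R1=(0,0,0,0)
Op 4: inc R0 by 2 -> R0=(8,0,0,0) value=8
Op 5: inc R3 by 3 -> R3=(0,0,0,3) value=3
Op 6: inc R0 by 3 -> R0=(11,0,0,0) value=11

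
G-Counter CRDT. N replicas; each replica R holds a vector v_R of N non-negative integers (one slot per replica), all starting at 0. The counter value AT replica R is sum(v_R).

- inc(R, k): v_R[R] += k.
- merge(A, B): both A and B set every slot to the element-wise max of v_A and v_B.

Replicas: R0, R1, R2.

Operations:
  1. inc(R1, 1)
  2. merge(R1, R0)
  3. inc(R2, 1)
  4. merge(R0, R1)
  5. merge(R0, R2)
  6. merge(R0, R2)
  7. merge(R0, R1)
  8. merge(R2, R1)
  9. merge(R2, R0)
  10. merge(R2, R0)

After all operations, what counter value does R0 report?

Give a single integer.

Op 1: inc R1 by 1 -> R1=(0,1,0) value=1
Op 2: merge R1<->R0 -> R1=(0,1,0) R0=(0,1,0)
Op 3: inc R2 by 1 -> R2=(0,0,1) value=1
Op 4: merge R0<->R1 -> R0=(0,1,0) R1=(0,1,0)
Op 5: merge R0<->R2 -> R0=(0,1,1) R2=(0,1,1)
Op 6: merge R0<->R2 -> R0=(0,1,1) R2=(0,1,1)
Op 7: merge R0<->R1 -> R0=(0,1,1) R1=(0,1,1)
Op 8: merge R2<->R1 -> R2=(0,1,1) R1=(0,1,1)
Op 9: merge R2<->R0 -> R2=(0,1,1) R0=(0,1,1)
Op 10: merge R2<->R0 -> R2=(0,1,1) R0=(0,1,1)

Answer: 2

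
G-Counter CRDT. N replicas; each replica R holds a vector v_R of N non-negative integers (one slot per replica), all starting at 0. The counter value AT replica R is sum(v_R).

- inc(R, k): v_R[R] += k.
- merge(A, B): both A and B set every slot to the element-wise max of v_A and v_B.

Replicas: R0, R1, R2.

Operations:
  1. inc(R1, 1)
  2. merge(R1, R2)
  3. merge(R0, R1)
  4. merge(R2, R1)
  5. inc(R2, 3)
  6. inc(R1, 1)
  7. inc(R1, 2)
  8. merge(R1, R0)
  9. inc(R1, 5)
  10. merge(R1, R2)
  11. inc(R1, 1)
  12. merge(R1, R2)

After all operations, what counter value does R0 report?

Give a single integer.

Answer: 4

Derivation:
Op 1: inc R1 by 1 -> R1=(0,1,0) value=1
Op 2: merge R1<->R2 -> R1=(0,1,0) R2=(0,1,0)
Op 3: merge R0<->R1 -> R0=(0,1,0) R1=(0,1,0)
Op 4: merge R2<->R1 -> R2=(0,1,0) R1=(0,1,0)
Op 5: inc R2 by 3 -> R2=(0,1,3) value=4
Op 6: inc R1 by 1 -> R1=(0,2,0) value=2
Op 7: inc R1 by 2 -> R1=(0,4,0) value=4
Op 8: merge R1<->R0 -> R1=(0,4,0) R0=(0,4,0)
Op 9: inc R1 by 5 -> R1=(0,9,0) value=9
Op 10: merge R1<->R2 -> R1=(0,9,3) R2=(0,9,3)
Op 11: inc R1 by 1 -> R1=(0,10,3) value=13
Op 12: merge R1<->R2 -> R1=(0,10,3) R2=(0,10,3)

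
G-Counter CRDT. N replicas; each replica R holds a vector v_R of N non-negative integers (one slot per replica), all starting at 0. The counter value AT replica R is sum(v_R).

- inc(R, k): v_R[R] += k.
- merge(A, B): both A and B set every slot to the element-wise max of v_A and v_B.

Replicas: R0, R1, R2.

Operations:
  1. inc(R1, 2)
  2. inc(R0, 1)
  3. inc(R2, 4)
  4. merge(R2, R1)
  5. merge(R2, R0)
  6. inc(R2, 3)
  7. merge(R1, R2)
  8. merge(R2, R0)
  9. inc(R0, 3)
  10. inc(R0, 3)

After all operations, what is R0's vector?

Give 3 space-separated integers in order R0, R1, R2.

Op 1: inc R1 by 2 -> R1=(0,2,0) value=2
Op 2: inc R0 by 1 -> R0=(1,0,0) value=1
Op 3: inc R2 by 4 -> R2=(0,0,4) value=4
Op 4: merge R2<->R1 -> R2=(0,2,4) R1=(0,2,4)
Op 5: merge R2<->R0 -> R2=(1,2,4) R0=(1,2,4)
Op 6: inc R2 by 3 -> R2=(1,2,7) value=10
Op 7: merge R1<->R2 -> R1=(1,2,7) R2=(1,2,7)
Op 8: merge R2<->R0 -> R2=(1,2,7) R0=(1,2,7)
Op 9: inc R0 by 3 -> R0=(4,2,7) value=13
Op 10: inc R0 by 3 -> R0=(7,2,7) value=16

Answer: 7 2 7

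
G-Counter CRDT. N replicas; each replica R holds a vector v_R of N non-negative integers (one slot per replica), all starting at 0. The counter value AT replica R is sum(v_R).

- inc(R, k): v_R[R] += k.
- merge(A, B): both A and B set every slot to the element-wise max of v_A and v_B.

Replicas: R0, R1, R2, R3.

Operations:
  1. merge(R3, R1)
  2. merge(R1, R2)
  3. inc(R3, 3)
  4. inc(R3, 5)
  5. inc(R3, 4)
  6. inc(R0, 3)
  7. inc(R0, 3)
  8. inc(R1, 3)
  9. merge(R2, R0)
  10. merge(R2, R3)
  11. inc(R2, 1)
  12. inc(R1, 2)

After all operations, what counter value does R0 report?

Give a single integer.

Answer: 6

Derivation:
Op 1: merge R3<->R1 -> R3=(0,0,0,0) R1=(0,0,0,0)
Op 2: merge R1<->R2 -> R1=(0,0,0,0) R2=(0,0,0,0)
Op 3: inc R3 by 3 -> R3=(0,0,0,3) value=3
Op 4: inc R3 by 5 -> R3=(0,0,0,8) value=8
Op 5: inc R3 by 4 -> R3=(0,0,0,12) value=12
Op 6: inc R0 by 3 -> R0=(3,0,0,0) value=3
Op 7: inc R0 by 3 -> R0=(6,0,0,0) value=6
Op 8: inc R1 by 3 -> R1=(0,3,0,0) value=3
Op 9: merge R2<->R0 -> R2=(6,0,0,0) R0=(6,0,0,0)
Op 10: merge R2<->R3 -> R2=(6,0,0,12) R3=(6,0,0,12)
Op 11: inc R2 by 1 -> R2=(6,0,1,12) value=19
Op 12: inc R1 by 2 -> R1=(0,5,0,0) value=5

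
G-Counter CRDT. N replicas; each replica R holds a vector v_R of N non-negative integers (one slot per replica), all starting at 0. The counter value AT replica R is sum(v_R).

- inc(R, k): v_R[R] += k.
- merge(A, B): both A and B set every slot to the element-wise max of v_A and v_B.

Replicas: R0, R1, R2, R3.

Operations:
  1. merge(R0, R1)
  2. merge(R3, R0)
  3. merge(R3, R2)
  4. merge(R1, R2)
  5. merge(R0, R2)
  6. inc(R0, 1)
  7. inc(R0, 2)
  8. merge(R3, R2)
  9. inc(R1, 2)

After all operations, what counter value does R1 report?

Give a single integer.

Answer: 2

Derivation:
Op 1: merge R0<->R1 -> R0=(0,0,0,0) R1=(0,0,0,0)
Op 2: merge R3<->R0 -> R3=(0,0,0,0) R0=(0,0,0,0)
Op 3: merge R3<->R2 -> R3=(0,0,0,0) R2=(0,0,0,0)
Op 4: merge R1<->R2 -> R1=(0,0,0,0) R2=(0,0,0,0)
Op 5: merge R0<->R2 -> R0=(0,0,0,0) R2=(0,0,0,0)
Op 6: inc R0 by 1 -> R0=(1,0,0,0) value=1
Op 7: inc R0 by 2 -> R0=(3,0,0,0) value=3
Op 8: merge R3<->R2 -> R3=(0,0,0,0) R2=(0,0,0,0)
Op 9: inc R1 by 2 -> R1=(0,2,0,0) value=2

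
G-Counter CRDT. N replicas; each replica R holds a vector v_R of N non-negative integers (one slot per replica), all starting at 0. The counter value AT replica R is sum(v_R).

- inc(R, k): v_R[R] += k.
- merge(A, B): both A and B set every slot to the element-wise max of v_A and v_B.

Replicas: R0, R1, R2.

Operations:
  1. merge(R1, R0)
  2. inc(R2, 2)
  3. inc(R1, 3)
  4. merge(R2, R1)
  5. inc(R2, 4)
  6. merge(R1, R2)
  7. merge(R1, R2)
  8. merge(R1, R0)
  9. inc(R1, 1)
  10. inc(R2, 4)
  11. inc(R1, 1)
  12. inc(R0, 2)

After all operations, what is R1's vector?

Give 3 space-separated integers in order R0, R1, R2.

Answer: 0 5 6

Derivation:
Op 1: merge R1<->R0 -> R1=(0,0,0) R0=(0,0,0)
Op 2: inc R2 by 2 -> R2=(0,0,2) value=2
Op 3: inc R1 by 3 -> R1=(0,3,0) value=3
Op 4: merge R2<->R1 -> R2=(0,3,2) R1=(0,3,2)
Op 5: inc R2 by 4 -> R2=(0,3,6) value=9
Op 6: merge R1<->R2 -> R1=(0,3,6) R2=(0,3,6)
Op 7: merge R1<->R2 -> R1=(0,3,6) R2=(0,3,6)
Op 8: merge R1<->R0 -> R1=(0,3,6) R0=(0,3,6)
Op 9: inc R1 by 1 -> R1=(0,4,6) value=10
Op 10: inc R2 by 4 -> R2=(0,3,10) value=13
Op 11: inc R1 by 1 -> R1=(0,5,6) value=11
Op 12: inc R0 by 2 -> R0=(2,3,6) value=11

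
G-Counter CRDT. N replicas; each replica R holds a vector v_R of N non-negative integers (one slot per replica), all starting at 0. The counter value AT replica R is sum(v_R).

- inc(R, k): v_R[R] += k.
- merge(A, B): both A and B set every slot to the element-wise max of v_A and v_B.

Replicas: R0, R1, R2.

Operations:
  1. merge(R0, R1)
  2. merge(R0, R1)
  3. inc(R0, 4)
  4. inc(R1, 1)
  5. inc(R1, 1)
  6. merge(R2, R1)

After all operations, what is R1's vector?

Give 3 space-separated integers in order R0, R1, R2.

Op 1: merge R0<->R1 -> R0=(0,0,0) R1=(0,0,0)
Op 2: merge R0<->R1 -> R0=(0,0,0) R1=(0,0,0)
Op 3: inc R0 by 4 -> R0=(4,0,0) value=4
Op 4: inc R1 by 1 -> R1=(0,1,0) value=1
Op 5: inc R1 by 1 -> R1=(0,2,0) value=2
Op 6: merge R2<->R1 -> R2=(0,2,0) R1=(0,2,0)

Answer: 0 2 0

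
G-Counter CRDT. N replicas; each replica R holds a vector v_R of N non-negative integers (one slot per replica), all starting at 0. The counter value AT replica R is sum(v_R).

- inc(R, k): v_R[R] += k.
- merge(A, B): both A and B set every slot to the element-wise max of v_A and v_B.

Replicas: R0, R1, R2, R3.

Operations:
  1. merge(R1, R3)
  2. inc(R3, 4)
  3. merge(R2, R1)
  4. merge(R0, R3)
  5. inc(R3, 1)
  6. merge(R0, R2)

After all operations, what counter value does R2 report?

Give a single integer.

Op 1: merge R1<->R3 -> R1=(0,0,0,0) R3=(0,0,0,0)
Op 2: inc R3 by 4 -> R3=(0,0,0,4) value=4
Op 3: merge R2<->R1 -> R2=(0,0,0,0) R1=(0,0,0,0)
Op 4: merge R0<->R3 -> R0=(0,0,0,4) R3=(0,0,0,4)
Op 5: inc R3 by 1 -> R3=(0,0,0,5) value=5
Op 6: merge R0<->R2 -> R0=(0,0,0,4) R2=(0,0,0,4)

Answer: 4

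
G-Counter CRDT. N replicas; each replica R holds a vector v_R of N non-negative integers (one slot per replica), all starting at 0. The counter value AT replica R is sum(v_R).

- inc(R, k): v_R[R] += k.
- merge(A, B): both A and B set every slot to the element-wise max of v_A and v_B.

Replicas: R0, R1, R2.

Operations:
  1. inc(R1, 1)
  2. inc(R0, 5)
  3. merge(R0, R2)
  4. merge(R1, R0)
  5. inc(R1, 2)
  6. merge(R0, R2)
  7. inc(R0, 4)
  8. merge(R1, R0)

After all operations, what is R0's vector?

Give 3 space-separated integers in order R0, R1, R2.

Answer: 9 3 0

Derivation:
Op 1: inc R1 by 1 -> R1=(0,1,0) value=1
Op 2: inc R0 by 5 -> R0=(5,0,0) value=5
Op 3: merge R0<->R2 -> R0=(5,0,0) R2=(5,0,0)
Op 4: merge R1<->R0 -> R1=(5,1,0) R0=(5,1,0)
Op 5: inc R1 by 2 -> R1=(5,3,0) value=8
Op 6: merge R0<->R2 -> R0=(5,1,0) R2=(5,1,0)
Op 7: inc R0 by 4 -> R0=(9,1,0) value=10
Op 8: merge R1<->R0 -> R1=(9,3,0) R0=(9,3,0)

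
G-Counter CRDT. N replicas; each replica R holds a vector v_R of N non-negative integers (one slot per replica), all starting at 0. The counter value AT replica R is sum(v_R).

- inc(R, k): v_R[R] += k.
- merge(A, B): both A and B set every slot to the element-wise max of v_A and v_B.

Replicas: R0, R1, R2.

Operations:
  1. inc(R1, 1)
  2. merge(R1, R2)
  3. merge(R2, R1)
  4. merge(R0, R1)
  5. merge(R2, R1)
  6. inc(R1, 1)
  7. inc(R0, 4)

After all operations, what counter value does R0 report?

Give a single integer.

Op 1: inc R1 by 1 -> R1=(0,1,0) value=1
Op 2: merge R1<->R2 -> R1=(0,1,0) R2=(0,1,0)
Op 3: merge R2<->R1 -> R2=(0,1,0) R1=(0,1,0)
Op 4: merge R0<->R1 -> R0=(0,1,0) R1=(0,1,0)
Op 5: merge R2<->R1 -> R2=(0,1,0) R1=(0,1,0)
Op 6: inc R1 by 1 -> R1=(0,2,0) value=2
Op 7: inc R0 by 4 -> R0=(4,1,0) value=5

Answer: 5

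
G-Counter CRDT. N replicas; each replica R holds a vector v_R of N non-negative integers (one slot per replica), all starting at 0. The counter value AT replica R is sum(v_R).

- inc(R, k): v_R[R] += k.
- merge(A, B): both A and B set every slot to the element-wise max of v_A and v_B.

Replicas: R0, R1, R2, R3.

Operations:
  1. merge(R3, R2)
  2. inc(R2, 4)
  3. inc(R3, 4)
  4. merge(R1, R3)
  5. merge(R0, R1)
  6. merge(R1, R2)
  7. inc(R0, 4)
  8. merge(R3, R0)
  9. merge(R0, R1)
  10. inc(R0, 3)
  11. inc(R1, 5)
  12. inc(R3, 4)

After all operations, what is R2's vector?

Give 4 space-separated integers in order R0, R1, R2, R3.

Answer: 0 0 4 4

Derivation:
Op 1: merge R3<->R2 -> R3=(0,0,0,0) R2=(0,0,0,0)
Op 2: inc R2 by 4 -> R2=(0,0,4,0) value=4
Op 3: inc R3 by 4 -> R3=(0,0,0,4) value=4
Op 4: merge R1<->R3 -> R1=(0,0,0,4) R3=(0,0,0,4)
Op 5: merge R0<->R1 -> R0=(0,0,0,4) R1=(0,0,0,4)
Op 6: merge R1<->R2 -> R1=(0,0,4,4) R2=(0,0,4,4)
Op 7: inc R0 by 4 -> R0=(4,0,0,4) value=8
Op 8: merge R3<->R0 -> R3=(4,0,0,4) R0=(4,0,0,4)
Op 9: merge R0<->R1 -> R0=(4,0,4,4) R1=(4,0,4,4)
Op 10: inc R0 by 3 -> R0=(7,0,4,4) value=15
Op 11: inc R1 by 5 -> R1=(4,5,4,4) value=17
Op 12: inc R3 by 4 -> R3=(4,0,0,8) value=12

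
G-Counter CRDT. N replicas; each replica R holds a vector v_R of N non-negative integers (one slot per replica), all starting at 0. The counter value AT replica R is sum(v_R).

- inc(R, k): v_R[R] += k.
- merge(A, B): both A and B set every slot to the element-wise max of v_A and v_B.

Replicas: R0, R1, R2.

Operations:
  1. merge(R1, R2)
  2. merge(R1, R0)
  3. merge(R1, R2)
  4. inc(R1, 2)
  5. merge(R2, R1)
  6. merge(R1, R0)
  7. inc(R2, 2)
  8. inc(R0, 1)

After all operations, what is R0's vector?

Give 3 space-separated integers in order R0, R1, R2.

Answer: 1 2 0

Derivation:
Op 1: merge R1<->R2 -> R1=(0,0,0) R2=(0,0,0)
Op 2: merge R1<->R0 -> R1=(0,0,0) R0=(0,0,0)
Op 3: merge R1<->R2 -> R1=(0,0,0) R2=(0,0,0)
Op 4: inc R1 by 2 -> R1=(0,2,0) value=2
Op 5: merge R2<->R1 -> R2=(0,2,0) R1=(0,2,0)
Op 6: merge R1<->R0 -> R1=(0,2,0) R0=(0,2,0)
Op 7: inc R2 by 2 -> R2=(0,2,2) value=4
Op 8: inc R0 by 1 -> R0=(1,2,0) value=3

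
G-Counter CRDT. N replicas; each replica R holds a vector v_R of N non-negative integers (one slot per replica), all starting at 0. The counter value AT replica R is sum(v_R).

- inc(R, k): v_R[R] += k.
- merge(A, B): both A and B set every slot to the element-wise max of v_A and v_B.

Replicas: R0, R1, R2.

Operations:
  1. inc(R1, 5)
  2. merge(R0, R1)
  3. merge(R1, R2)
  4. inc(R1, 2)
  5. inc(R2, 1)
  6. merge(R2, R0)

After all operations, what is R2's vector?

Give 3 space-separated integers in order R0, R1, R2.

Op 1: inc R1 by 5 -> R1=(0,5,0) value=5
Op 2: merge R0<->R1 -> R0=(0,5,0) R1=(0,5,0)
Op 3: merge R1<->R2 -> R1=(0,5,0) R2=(0,5,0)
Op 4: inc R1 by 2 -> R1=(0,7,0) value=7
Op 5: inc R2 by 1 -> R2=(0,5,1) value=6
Op 6: merge R2<->R0 -> R2=(0,5,1) R0=(0,5,1)

Answer: 0 5 1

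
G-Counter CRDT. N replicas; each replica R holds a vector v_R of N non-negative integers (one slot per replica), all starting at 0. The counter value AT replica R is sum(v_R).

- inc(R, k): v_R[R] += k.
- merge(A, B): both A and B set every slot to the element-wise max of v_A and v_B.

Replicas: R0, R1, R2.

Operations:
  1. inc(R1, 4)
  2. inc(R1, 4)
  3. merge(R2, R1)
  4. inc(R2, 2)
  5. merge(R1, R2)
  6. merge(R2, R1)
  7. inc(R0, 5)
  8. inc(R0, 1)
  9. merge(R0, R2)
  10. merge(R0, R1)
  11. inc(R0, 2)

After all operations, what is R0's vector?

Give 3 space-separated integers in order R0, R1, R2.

Op 1: inc R1 by 4 -> R1=(0,4,0) value=4
Op 2: inc R1 by 4 -> R1=(0,8,0) value=8
Op 3: merge R2<->R1 -> R2=(0,8,0) R1=(0,8,0)
Op 4: inc R2 by 2 -> R2=(0,8,2) value=10
Op 5: merge R1<->R2 -> R1=(0,8,2) R2=(0,8,2)
Op 6: merge R2<->R1 -> R2=(0,8,2) R1=(0,8,2)
Op 7: inc R0 by 5 -> R0=(5,0,0) value=5
Op 8: inc R0 by 1 -> R0=(6,0,0) value=6
Op 9: merge R0<->R2 -> R0=(6,8,2) R2=(6,8,2)
Op 10: merge R0<->R1 -> R0=(6,8,2) R1=(6,8,2)
Op 11: inc R0 by 2 -> R0=(8,8,2) value=18

Answer: 8 8 2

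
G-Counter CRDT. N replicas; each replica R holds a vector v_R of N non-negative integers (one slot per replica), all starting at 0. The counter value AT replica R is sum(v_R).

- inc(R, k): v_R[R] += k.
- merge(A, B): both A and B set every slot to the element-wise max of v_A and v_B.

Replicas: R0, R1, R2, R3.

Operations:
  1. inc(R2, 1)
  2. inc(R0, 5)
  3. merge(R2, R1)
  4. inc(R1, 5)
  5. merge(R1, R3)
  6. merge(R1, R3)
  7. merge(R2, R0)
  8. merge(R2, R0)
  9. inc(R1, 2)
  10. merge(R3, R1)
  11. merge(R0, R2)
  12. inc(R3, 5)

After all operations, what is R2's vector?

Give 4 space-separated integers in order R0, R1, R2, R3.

Op 1: inc R2 by 1 -> R2=(0,0,1,0) value=1
Op 2: inc R0 by 5 -> R0=(5,0,0,0) value=5
Op 3: merge R2<->R1 -> R2=(0,0,1,0) R1=(0,0,1,0)
Op 4: inc R1 by 5 -> R1=(0,5,1,0) value=6
Op 5: merge R1<->R3 -> R1=(0,5,1,0) R3=(0,5,1,0)
Op 6: merge R1<->R3 -> R1=(0,5,1,0) R3=(0,5,1,0)
Op 7: merge R2<->R0 -> R2=(5,0,1,0) R0=(5,0,1,0)
Op 8: merge R2<->R0 -> R2=(5,0,1,0) R0=(5,0,1,0)
Op 9: inc R1 by 2 -> R1=(0,7,1,0) value=8
Op 10: merge R3<->R1 -> R3=(0,7,1,0) R1=(0,7,1,0)
Op 11: merge R0<->R2 -> R0=(5,0,1,0) R2=(5,0,1,0)
Op 12: inc R3 by 5 -> R3=(0,7,1,5) value=13

Answer: 5 0 1 0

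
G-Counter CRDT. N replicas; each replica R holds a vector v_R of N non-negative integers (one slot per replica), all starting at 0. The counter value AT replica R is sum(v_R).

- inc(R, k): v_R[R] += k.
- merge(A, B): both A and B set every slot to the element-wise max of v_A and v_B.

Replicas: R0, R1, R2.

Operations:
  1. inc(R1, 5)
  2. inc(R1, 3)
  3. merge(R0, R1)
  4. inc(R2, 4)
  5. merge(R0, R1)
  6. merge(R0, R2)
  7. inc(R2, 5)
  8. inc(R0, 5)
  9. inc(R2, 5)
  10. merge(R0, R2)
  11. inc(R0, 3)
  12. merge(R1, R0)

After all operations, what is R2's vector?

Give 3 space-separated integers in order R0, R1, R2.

Op 1: inc R1 by 5 -> R1=(0,5,0) value=5
Op 2: inc R1 by 3 -> R1=(0,8,0) value=8
Op 3: merge R0<->R1 -> R0=(0,8,0) R1=(0,8,0)
Op 4: inc R2 by 4 -> R2=(0,0,4) value=4
Op 5: merge R0<->R1 -> R0=(0,8,0) R1=(0,8,0)
Op 6: merge R0<->R2 -> R0=(0,8,4) R2=(0,8,4)
Op 7: inc R2 by 5 -> R2=(0,8,9) value=17
Op 8: inc R0 by 5 -> R0=(5,8,4) value=17
Op 9: inc R2 by 5 -> R2=(0,8,14) value=22
Op 10: merge R0<->R2 -> R0=(5,8,14) R2=(5,8,14)
Op 11: inc R0 by 3 -> R0=(8,8,14) value=30
Op 12: merge R1<->R0 -> R1=(8,8,14) R0=(8,8,14)

Answer: 5 8 14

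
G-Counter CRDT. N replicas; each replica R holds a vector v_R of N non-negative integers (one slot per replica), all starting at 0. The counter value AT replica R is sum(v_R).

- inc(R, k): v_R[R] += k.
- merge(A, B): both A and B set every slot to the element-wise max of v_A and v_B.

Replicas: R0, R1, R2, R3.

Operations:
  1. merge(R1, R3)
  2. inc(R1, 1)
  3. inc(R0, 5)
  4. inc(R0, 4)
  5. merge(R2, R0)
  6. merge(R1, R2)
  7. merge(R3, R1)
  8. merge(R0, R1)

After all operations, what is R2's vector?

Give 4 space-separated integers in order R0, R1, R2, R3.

Op 1: merge R1<->R3 -> R1=(0,0,0,0) R3=(0,0,0,0)
Op 2: inc R1 by 1 -> R1=(0,1,0,0) value=1
Op 3: inc R0 by 5 -> R0=(5,0,0,0) value=5
Op 4: inc R0 by 4 -> R0=(9,0,0,0) value=9
Op 5: merge R2<->R0 -> R2=(9,0,0,0) R0=(9,0,0,0)
Op 6: merge R1<->R2 -> R1=(9,1,0,0) R2=(9,1,0,0)
Op 7: merge R3<->R1 -> R3=(9,1,0,0) R1=(9,1,0,0)
Op 8: merge R0<->R1 -> R0=(9,1,0,0) R1=(9,1,0,0)

Answer: 9 1 0 0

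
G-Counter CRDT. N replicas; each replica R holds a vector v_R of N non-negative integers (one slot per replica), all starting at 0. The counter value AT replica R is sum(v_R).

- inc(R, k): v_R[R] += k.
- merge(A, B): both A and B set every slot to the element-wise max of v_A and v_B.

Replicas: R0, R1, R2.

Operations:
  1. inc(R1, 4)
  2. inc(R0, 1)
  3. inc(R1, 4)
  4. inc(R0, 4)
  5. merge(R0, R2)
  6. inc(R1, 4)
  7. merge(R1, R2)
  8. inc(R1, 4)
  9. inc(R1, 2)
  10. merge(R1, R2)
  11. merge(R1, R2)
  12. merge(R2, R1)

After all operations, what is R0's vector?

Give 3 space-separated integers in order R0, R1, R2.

Answer: 5 0 0

Derivation:
Op 1: inc R1 by 4 -> R1=(0,4,0) value=4
Op 2: inc R0 by 1 -> R0=(1,0,0) value=1
Op 3: inc R1 by 4 -> R1=(0,8,0) value=8
Op 4: inc R0 by 4 -> R0=(5,0,0) value=5
Op 5: merge R0<->R2 -> R0=(5,0,0) R2=(5,0,0)
Op 6: inc R1 by 4 -> R1=(0,12,0) value=12
Op 7: merge R1<->R2 -> R1=(5,12,0) R2=(5,12,0)
Op 8: inc R1 by 4 -> R1=(5,16,0) value=21
Op 9: inc R1 by 2 -> R1=(5,18,0) value=23
Op 10: merge R1<->R2 -> R1=(5,18,0) R2=(5,18,0)
Op 11: merge R1<->R2 -> R1=(5,18,0) R2=(5,18,0)
Op 12: merge R2<->R1 -> R2=(5,18,0) R1=(5,18,0)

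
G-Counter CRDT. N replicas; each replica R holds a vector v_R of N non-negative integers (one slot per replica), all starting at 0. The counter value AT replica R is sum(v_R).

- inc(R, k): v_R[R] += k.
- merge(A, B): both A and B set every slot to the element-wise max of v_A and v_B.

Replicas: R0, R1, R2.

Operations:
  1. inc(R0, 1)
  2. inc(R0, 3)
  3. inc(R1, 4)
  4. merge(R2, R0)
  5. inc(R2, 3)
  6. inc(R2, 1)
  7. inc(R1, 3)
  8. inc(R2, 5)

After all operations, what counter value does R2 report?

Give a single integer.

Op 1: inc R0 by 1 -> R0=(1,0,0) value=1
Op 2: inc R0 by 3 -> R0=(4,0,0) value=4
Op 3: inc R1 by 4 -> R1=(0,4,0) value=4
Op 4: merge R2<->R0 -> R2=(4,0,0) R0=(4,0,0)
Op 5: inc R2 by 3 -> R2=(4,0,3) value=7
Op 6: inc R2 by 1 -> R2=(4,0,4) value=8
Op 7: inc R1 by 3 -> R1=(0,7,0) value=7
Op 8: inc R2 by 5 -> R2=(4,0,9) value=13

Answer: 13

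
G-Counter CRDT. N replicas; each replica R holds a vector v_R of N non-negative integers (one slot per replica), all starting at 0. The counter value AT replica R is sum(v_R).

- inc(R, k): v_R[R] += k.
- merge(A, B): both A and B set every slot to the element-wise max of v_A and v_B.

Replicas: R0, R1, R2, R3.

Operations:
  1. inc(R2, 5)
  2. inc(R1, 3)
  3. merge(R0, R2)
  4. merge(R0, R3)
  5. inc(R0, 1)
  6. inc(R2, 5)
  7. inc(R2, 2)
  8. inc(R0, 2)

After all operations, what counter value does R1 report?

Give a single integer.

Op 1: inc R2 by 5 -> R2=(0,0,5,0) value=5
Op 2: inc R1 by 3 -> R1=(0,3,0,0) value=3
Op 3: merge R0<->R2 -> R0=(0,0,5,0) R2=(0,0,5,0)
Op 4: merge R0<->R3 -> R0=(0,0,5,0) R3=(0,0,5,0)
Op 5: inc R0 by 1 -> R0=(1,0,5,0) value=6
Op 6: inc R2 by 5 -> R2=(0,0,10,0) value=10
Op 7: inc R2 by 2 -> R2=(0,0,12,0) value=12
Op 8: inc R0 by 2 -> R0=(3,0,5,0) value=8

Answer: 3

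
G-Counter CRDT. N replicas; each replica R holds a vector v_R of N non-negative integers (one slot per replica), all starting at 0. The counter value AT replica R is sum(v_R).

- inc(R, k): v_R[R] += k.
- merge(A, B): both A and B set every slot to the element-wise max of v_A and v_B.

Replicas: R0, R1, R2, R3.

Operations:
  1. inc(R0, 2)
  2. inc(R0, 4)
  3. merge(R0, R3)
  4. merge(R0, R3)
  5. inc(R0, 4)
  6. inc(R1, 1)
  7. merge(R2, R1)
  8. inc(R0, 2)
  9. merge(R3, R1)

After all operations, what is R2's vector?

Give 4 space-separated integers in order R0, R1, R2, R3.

Answer: 0 1 0 0

Derivation:
Op 1: inc R0 by 2 -> R0=(2,0,0,0) value=2
Op 2: inc R0 by 4 -> R0=(6,0,0,0) value=6
Op 3: merge R0<->R3 -> R0=(6,0,0,0) R3=(6,0,0,0)
Op 4: merge R0<->R3 -> R0=(6,0,0,0) R3=(6,0,0,0)
Op 5: inc R0 by 4 -> R0=(10,0,0,0) value=10
Op 6: inc R1 by 1 -> R1=(0,1,0,0) value=1
Op 7: merge R2<->R1 -> R2=(0,1,0,0) R1=(0,1,0,0)
Op 8: inc R0 by 2 -> R0=(12,0,0,0) value=12
Op 9: merge R3<->R1 -> R3=(6,1,0,0) R1=(6,1,0,0)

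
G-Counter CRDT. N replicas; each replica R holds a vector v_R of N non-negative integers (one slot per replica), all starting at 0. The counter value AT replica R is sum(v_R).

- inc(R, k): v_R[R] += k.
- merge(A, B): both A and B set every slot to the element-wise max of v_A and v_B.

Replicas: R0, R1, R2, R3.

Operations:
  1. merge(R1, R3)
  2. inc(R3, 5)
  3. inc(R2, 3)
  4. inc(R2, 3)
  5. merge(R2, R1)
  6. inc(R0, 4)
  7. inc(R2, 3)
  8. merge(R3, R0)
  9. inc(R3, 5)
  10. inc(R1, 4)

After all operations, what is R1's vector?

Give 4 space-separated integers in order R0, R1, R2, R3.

Op 1: merge R1<->R3 -> R1=(0,0,0,0) R3=(0,0,0,0)
Op 2: inc R3 by 5 -> R3=(0,0,0,5) value=5
Op 3: inc R2 by 3 -> R2=(0,0,3,0) value=3
Op 4: inc R2 by 3 -> R2=(0,0,6,0) value=6
Op 5: merge R2<->R1 -> R2=(0,0,6,0) R1=(0,0,6,0)
Op 6: inc R0 by 4 -> R0=(4,0,0,0) value=4
Op 7: inc R2 by 3 -> R2=(0,0,9,0) value=9
Op 8: merge R3<->R0 -> R3=(4,0,0,5) R0=(4,0,0,5)
Op 9: inc R3 by 5 -> R3=(4,0,0,10) value=14
Op 10: inc R1 by 4 -> R1=(0,4,6,0) value=10

Answer: 0 4 6 0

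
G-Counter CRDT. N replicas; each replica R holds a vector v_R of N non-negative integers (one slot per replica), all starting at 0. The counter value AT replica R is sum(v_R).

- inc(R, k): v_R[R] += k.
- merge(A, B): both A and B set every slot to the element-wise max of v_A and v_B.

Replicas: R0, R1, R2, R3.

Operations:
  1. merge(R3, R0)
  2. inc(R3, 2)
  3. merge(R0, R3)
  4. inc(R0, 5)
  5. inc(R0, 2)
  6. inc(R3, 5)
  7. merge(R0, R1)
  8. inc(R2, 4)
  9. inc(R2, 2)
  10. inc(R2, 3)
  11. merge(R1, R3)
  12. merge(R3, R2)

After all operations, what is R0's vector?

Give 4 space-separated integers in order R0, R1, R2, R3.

Op 1: merge R3<->R0 -> R3=(0,0,0,0) R0=(0,0,0,0)
Op 2: inc R3 by 2 -> R3=(0,0,0,2) value=2
Op 3: merge R0<->R3 -> R0=(0,0,0,2) R3=(0,0,0,2)
Op 4: inc R0 by 5 -> R0=(5,0,0,2) value=7
Op 5: inc R0 by 2 -> R0=(7,0,0,2) value=9
Op 6: inc R3 by 5 -> R3=(0,0,0,7) value=7
Op 7: merge R0<->R1 -> R0=(7,0,0,2) R1=(7,0,0,2)
Op 8: inc R2 by 4 -> R2=(0,0,4,0) value=4
Op 9: inc R2 by 2 -> R2=(0,0,6,0) value=6
Op 10: inc R2 by 3 -> R2=(0,0,9,0) value=9
Op 11: merge R1<->R3 -> R1=(7,0,0,7) R3=(7,0,0,7)
Op 12: merge R3<->R2 -> R3=(7,0,9,7) R2=(7,0,9,7)

Answer: 7 0 0 2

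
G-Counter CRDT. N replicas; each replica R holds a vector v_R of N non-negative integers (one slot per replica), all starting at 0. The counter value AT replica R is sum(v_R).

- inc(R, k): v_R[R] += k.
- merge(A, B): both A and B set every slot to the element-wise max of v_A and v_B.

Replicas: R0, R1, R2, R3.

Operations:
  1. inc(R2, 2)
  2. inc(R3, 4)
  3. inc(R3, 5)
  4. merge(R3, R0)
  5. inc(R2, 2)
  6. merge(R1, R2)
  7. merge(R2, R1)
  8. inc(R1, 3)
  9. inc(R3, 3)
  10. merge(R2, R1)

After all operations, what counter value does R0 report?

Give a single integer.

Answer: 9

Derivation:
Op 1: inc R2 by 2 -> R2=(0,0,2,0) value=2
Op 2: inc R3 by 4 -> R3=(0,0,0,4) value=4
Op 3: inc R3 by 5 -> R3=(0,0,0,9) value=9
Op 4: merge R3<->R0 -> R3=(0,0,0,9) R0=(0,0,0,9)
Op 5: inc R2 by 2 -> R2=(0,0,4,0) value=4
Op 6: merge R1<->R2 -> R1=(0,0,4,0) R2=(0,0,4,0)
Op 7: merge R2<->R1 -> R2=(0,0,4,0) R1=(0,0,4,0)
Op 8: inc R1 by 3 -> R1=(0,3,4,0) value=7
Op 9: inc R3 by 3 -> R3=(0,0,0,12) value=12
Op 10: merge R2<->R1 -> R2=(0,3,4,0) R1=(0,3,4,0)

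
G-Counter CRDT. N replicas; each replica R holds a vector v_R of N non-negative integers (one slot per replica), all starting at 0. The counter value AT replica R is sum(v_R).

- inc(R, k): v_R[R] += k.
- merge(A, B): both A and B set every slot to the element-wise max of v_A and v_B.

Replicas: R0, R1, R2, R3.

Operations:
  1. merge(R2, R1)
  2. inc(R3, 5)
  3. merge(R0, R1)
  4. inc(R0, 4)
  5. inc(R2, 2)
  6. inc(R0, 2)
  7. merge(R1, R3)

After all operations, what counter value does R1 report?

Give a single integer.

Answer: 5

Derivation:
Op 1: merge R2<->R1 -> R2=(0,0,0,0) R1=(0,0,0,0)
Op 2: inc R3 by 5 -> R3=(0,0,0,5) value=5
Op 3: merge R0<->R1 -> R0=(0,0,0,0) R1=(0,0,0,0)
Op 4: inc R0 by 4 -> R0=(4,0,0,0) value=4
Op 5: inc R2 by 2 -> R2=(0,0,2,0) value=2
Op 6: inc R0 by 2 -> R0=(6,0,0,0) value=6
Op 7: merge R1<->R3 -> R1=(0,0,0,5) R3=(0,0,0,5)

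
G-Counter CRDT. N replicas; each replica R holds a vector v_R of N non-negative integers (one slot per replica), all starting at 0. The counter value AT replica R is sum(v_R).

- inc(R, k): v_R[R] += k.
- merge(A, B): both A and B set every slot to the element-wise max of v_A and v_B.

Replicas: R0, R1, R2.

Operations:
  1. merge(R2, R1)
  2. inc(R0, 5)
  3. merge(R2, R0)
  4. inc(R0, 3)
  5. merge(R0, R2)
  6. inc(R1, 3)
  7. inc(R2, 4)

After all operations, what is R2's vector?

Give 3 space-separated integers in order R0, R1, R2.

Op 1: merge R2<->R1 -> R2=(0,0,0) R1=(0,0,0)
Op 2: inc R0 by 5 -> R0=(5,0,0) value=5
Op 3: merge R2<->R0 -> R2=(5,0,0) R0=(5,0,0)
Op 4: inc R0 by 3 -> R0=(8,0,0) value=8
Op 5: merge R0<->R2 -> R0=(8,0,0) R2=(8,0,0)
Op 6: inc R1 by 3 -> R1=(0,3,0) value=3
Op 7: inc R2 by 4 -> R2=(8,0,4) value=12

Answer: 8 0 4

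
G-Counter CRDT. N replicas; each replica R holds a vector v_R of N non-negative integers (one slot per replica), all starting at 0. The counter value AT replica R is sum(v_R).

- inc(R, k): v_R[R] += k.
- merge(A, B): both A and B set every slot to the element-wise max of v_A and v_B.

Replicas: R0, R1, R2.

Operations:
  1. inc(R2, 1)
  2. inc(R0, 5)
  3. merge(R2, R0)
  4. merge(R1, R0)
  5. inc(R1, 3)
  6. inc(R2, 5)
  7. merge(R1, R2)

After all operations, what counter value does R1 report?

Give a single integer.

Answer: 14

Derivation:
Op 1: inc R2 by 1 -> R2=(0,0,1) value=1
Op 2: inc R0 by 5 -> R0=(5,0,0) value=5
Op 3: merge R2<->R0 -> R2=(5,0,1) R0=(5,0,1)
Op 4: merge R1<->R0 -> R1=(5,0,1) R0=(5,0,1)
Op 5: inc R1 by 3 -> R1=(5,3,1) value=9
Op 6: inc R2 by 5 -> R2=(5,0,6) value=11
Op 7: merge R1<->R2 -> R1=(5,3,6) R2=(5,3,6)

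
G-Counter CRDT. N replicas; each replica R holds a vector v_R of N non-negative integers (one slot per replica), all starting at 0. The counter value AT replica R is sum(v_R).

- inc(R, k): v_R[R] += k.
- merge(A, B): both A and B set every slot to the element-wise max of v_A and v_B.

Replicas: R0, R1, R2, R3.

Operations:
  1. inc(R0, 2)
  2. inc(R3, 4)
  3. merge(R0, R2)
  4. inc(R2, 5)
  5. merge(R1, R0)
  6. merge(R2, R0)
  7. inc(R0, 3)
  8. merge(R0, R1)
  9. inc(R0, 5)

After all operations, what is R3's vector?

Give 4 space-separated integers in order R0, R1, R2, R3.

Answer: 0 0 0 4

Derivation:
Op 1: inc R0 by 2 -> R0=(2,0,0,0) value=2
Op 2: inc R3 by 4 -> R3=(0,0,0,4) value=4
Op 3: merge R0<->R2 -> R0=(2,0,0,0) R2=(2,0,0,0)
Op 4: inc R2 by 5 -> R2=(2,0,5,0) value=7
Op 5: merge R1<->R0 -> R1=(2,0,0,0) R0=(2,0,0,0)
Op 6: merge R2<->R0 -> R2=(2,0,5,0) R0=(2,0,5,0)
Op 7: inc R0 by 3 -> R0=(5,0,5,0) value=10
Op 8: merge R0<->R1 -> R0=(5,0,5,0) R1=(5,0,5,0)
Op 9: inc R0 by 5 -> R0=(10,0,5,0) value=15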